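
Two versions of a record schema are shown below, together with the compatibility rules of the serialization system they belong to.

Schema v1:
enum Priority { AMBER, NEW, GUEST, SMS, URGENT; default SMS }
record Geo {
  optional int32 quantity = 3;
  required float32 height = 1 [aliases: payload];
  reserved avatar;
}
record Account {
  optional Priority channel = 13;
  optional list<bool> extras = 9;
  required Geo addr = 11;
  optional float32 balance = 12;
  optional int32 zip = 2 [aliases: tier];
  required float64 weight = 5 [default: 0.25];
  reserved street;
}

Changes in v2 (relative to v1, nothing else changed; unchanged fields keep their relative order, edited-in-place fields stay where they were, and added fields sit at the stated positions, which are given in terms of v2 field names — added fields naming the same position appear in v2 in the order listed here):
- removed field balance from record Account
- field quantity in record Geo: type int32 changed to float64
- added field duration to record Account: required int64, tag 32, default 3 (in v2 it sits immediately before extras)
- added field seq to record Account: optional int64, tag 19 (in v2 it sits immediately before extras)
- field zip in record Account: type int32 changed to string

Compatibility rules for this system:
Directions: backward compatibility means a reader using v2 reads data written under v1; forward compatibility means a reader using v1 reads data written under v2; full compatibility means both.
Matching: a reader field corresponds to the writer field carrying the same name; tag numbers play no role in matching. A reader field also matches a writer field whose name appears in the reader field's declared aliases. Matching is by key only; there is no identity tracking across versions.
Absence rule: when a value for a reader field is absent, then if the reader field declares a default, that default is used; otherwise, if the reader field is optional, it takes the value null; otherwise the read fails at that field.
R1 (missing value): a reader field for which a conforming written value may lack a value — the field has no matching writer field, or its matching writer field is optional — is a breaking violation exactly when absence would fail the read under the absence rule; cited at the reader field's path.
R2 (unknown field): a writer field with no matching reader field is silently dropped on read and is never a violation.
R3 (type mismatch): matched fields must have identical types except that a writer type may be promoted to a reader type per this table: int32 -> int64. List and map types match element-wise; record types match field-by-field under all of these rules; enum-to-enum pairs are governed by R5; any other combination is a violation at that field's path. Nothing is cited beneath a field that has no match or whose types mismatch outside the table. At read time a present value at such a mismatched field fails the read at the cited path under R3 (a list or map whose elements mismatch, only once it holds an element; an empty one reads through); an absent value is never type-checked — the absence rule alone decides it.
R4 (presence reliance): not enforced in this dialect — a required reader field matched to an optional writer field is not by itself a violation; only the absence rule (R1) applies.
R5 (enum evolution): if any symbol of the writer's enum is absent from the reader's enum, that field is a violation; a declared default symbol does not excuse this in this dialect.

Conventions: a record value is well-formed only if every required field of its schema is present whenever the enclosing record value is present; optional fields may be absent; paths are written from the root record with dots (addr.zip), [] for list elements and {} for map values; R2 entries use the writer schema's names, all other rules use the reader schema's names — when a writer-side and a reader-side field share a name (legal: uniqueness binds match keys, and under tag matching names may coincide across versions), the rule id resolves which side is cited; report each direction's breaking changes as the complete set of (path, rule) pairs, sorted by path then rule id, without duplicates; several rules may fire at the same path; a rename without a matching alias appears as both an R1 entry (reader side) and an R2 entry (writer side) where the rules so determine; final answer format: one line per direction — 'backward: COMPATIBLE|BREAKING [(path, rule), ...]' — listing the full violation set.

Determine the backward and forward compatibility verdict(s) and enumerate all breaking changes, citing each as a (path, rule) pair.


backward: BREAKING [(addr.quantity, R3), (zip, R3)]; forward: BREAKING [(addr.quantity, R3), (zip, R3)]

arrows below run writer -> reader for Account
backward on Account — v2 reading data written by v1:
  writer optional, Priority -> Priority: reader channel maps from writer channel
  duration has no writer counterpart
  seq has no writer counterpart
  writer optional, list<bool> -> list<bool>: reader extras maps from writer extras
  writer required, Geo -> Geo: reader addr maps from writer addr
  writer optional, int32 -> string: reader zip maps from writer zip
  writer required, float64 -> float64: reader weight maps from writer weight
  writer field balance has no reader counterpart
  writer optional, int32 -> float64: reader addr.quantity maps from writer addr.quantity
  writer required, float32 -> float32: reader addr.height maps from writer addr.height
  R3 fires at addr.quantity
  R3 fires at zip
  => backward verdict for Account: BREAKING, 2 violation(s)
forward on Account — v1 reading data written by v2:
  writer optional, Priority -> Priority: reader channel maps from writer channel
  writer optional, list<bool> -> list<bool>: reader extras maps from writer extras
  writer required, Geo -> Geo: reader addr maps from writer addr
  balance has no writer counterpart
  writer optional, string -> int32: reader zip maps from writer zip
  writer required, float64 -> float64: reader weight maps from writer weight
  writer field duration has no reader counterpart
  writer field seq has no reader counterpart
  writer optional, float64 -> int32: reader addr.quantity maps from writer addr.quantity
  writer required, float32 -> float32: reader addr.height maps from writer addr.height
  R3 fires at addr.quantity
  R3 fires at zip
  => forward verdict for Account: BREAKING, 2 violation(s)


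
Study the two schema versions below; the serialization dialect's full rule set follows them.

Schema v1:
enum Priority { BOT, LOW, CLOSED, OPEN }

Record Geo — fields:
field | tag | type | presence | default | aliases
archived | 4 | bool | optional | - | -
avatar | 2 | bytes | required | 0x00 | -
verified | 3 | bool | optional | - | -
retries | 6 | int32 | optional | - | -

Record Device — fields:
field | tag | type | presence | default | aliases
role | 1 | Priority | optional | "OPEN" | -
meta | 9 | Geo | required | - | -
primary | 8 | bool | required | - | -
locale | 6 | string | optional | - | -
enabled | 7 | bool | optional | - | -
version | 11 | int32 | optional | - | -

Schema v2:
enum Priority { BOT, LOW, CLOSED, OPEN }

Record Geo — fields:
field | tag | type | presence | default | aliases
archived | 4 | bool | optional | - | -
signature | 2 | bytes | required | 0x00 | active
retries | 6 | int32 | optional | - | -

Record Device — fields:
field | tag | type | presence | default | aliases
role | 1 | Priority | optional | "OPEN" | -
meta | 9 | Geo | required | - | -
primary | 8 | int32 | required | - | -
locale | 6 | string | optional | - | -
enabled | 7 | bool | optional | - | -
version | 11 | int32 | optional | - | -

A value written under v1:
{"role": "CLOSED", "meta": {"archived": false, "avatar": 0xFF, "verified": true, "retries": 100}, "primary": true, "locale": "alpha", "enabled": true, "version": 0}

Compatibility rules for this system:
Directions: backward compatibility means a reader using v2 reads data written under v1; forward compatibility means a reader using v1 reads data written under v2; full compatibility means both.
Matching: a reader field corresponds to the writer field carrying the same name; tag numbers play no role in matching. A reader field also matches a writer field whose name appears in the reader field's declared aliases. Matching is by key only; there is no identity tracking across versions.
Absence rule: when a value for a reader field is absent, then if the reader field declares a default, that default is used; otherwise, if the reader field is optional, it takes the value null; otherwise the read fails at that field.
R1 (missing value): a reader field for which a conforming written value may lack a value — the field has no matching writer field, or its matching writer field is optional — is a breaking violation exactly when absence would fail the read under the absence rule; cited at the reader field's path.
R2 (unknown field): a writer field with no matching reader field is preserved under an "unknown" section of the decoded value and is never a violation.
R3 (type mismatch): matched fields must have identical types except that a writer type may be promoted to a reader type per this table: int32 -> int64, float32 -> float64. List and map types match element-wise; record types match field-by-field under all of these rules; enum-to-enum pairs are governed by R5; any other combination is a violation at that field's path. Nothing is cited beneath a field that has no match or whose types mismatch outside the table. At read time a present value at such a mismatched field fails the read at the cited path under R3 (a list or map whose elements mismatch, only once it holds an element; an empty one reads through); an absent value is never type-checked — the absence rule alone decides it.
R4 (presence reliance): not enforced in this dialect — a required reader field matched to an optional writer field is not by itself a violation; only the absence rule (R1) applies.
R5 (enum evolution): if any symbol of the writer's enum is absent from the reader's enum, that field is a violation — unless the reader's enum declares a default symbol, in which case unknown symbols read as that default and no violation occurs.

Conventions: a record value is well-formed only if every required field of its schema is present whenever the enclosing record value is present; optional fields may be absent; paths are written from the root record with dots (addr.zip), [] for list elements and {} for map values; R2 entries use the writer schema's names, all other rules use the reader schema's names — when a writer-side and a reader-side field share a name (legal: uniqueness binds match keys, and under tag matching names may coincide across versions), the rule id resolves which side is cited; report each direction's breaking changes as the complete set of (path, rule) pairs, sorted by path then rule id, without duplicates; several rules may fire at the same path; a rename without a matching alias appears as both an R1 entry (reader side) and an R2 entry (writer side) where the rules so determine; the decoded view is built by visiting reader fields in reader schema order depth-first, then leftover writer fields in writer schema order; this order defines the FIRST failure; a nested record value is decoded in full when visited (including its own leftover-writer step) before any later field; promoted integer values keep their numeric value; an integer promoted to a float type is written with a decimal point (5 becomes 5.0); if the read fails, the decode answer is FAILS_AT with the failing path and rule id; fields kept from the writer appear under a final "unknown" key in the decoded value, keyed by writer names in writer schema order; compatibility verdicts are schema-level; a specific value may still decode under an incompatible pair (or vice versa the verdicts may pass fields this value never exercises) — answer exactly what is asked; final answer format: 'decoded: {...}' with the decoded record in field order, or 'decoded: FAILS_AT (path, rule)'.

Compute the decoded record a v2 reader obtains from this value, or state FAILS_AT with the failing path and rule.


decoded: FAILS_AT (primary, R3)

each type pair in Device: writer, then reader
decode walk for Device under reader schema v2:
  role := "CLOSED"
  meta.archived := false
  meta.signature := 0x00 (no value, default fills)
  meta.retries := 100
  writer meta.avatar: kept under "unknown"
  writer meta.verified: kept under "unknown"
  read fails at primary under R3
  => FAILS_AT (primary, R3)
diffs on Device not affecting the asked answer:
  removed field verified from record Geo -> fires no rule on Device under this dialect and leaves the result unchanged
  renamed field avatar to signature in record Geo -> fires no rule on Device under this dialect and leaves the result unchanged


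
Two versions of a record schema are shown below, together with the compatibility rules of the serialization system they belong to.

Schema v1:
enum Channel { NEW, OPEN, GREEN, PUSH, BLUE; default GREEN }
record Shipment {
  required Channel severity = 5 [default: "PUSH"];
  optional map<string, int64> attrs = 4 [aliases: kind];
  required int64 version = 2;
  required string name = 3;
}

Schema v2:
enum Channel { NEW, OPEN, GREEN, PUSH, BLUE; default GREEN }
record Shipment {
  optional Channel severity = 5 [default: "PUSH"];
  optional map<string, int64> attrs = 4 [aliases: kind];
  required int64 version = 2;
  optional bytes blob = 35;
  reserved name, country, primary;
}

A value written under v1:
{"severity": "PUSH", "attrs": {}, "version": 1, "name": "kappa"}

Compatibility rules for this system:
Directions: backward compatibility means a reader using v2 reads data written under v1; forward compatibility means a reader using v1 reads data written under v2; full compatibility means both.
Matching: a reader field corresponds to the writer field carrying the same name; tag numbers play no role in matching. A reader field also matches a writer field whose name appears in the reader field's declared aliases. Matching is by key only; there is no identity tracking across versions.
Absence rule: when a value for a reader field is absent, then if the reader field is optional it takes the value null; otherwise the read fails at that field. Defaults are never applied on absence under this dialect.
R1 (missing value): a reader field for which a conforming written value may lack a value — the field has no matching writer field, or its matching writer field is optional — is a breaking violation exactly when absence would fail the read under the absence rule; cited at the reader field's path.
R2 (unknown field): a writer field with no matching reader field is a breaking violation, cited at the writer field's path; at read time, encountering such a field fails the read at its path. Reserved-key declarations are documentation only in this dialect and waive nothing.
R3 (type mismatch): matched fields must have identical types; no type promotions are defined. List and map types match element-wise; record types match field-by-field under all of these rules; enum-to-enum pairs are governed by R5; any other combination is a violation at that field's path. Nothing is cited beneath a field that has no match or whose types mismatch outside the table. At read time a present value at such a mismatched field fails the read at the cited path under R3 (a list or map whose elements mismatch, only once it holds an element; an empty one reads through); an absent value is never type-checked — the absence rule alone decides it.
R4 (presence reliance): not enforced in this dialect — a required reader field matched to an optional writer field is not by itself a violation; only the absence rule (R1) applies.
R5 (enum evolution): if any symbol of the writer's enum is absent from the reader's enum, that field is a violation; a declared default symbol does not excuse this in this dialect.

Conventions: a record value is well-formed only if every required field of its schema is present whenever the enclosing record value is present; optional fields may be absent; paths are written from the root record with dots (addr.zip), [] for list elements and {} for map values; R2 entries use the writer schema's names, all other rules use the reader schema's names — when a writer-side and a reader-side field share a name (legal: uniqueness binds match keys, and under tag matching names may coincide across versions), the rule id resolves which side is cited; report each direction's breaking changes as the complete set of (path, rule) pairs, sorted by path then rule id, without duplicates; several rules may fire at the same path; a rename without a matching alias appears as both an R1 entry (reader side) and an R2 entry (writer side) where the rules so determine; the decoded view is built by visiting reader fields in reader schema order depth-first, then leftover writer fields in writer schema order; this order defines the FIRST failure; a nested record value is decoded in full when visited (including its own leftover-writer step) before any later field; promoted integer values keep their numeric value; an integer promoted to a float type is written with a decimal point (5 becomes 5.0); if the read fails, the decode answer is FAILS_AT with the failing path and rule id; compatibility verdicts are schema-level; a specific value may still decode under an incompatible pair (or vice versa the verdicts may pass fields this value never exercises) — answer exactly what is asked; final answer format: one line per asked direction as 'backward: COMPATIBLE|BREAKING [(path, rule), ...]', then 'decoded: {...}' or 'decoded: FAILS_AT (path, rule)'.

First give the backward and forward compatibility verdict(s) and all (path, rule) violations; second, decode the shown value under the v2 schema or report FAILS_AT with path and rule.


the writer's type comes first in each Shipment pair
backward pass over Shipment, reader schema v2, writer schema v1:
  severity: Channel -> Channel, writer required; from severity
  attrs: map<string, int64> -> map<string, int64>, writer optional; from attrs
  version: int64 -> int64, writer required; from version
  blob: no writer match
  writer name: unknown to reader
  R2 fires at name
  => backward: BREAKING (1)
forward pass over Shipment, reader schema v1, writer schema v2:
  severity: Channel -> Channel, writer optional; from severity
  attrs: map<string, int64> -> map<string, int64>, writer optional; from attrs
  version: int64 -> int64, writer required; from version
  name: no writer match
  writer blob: unknown to reader
  R2 fires at blob
  R1 fires at name
  R1 fires at severity
  => forward: BREAKING (3)
decode walk for Shipment under reader schema v2:
  severity := "PUSH"
  attrs := {}
  version := 1
  blob := null (not supplied -> null)
  read fails at name under R2 (unknown field)
  => FAILS_AT (name, R2)

backward: BREAKING [(name, R2)]; forward: BREAKING [(blob, R2), (name, R1), (severity, R1)]; decoded: FAILS_AT (name, R2)


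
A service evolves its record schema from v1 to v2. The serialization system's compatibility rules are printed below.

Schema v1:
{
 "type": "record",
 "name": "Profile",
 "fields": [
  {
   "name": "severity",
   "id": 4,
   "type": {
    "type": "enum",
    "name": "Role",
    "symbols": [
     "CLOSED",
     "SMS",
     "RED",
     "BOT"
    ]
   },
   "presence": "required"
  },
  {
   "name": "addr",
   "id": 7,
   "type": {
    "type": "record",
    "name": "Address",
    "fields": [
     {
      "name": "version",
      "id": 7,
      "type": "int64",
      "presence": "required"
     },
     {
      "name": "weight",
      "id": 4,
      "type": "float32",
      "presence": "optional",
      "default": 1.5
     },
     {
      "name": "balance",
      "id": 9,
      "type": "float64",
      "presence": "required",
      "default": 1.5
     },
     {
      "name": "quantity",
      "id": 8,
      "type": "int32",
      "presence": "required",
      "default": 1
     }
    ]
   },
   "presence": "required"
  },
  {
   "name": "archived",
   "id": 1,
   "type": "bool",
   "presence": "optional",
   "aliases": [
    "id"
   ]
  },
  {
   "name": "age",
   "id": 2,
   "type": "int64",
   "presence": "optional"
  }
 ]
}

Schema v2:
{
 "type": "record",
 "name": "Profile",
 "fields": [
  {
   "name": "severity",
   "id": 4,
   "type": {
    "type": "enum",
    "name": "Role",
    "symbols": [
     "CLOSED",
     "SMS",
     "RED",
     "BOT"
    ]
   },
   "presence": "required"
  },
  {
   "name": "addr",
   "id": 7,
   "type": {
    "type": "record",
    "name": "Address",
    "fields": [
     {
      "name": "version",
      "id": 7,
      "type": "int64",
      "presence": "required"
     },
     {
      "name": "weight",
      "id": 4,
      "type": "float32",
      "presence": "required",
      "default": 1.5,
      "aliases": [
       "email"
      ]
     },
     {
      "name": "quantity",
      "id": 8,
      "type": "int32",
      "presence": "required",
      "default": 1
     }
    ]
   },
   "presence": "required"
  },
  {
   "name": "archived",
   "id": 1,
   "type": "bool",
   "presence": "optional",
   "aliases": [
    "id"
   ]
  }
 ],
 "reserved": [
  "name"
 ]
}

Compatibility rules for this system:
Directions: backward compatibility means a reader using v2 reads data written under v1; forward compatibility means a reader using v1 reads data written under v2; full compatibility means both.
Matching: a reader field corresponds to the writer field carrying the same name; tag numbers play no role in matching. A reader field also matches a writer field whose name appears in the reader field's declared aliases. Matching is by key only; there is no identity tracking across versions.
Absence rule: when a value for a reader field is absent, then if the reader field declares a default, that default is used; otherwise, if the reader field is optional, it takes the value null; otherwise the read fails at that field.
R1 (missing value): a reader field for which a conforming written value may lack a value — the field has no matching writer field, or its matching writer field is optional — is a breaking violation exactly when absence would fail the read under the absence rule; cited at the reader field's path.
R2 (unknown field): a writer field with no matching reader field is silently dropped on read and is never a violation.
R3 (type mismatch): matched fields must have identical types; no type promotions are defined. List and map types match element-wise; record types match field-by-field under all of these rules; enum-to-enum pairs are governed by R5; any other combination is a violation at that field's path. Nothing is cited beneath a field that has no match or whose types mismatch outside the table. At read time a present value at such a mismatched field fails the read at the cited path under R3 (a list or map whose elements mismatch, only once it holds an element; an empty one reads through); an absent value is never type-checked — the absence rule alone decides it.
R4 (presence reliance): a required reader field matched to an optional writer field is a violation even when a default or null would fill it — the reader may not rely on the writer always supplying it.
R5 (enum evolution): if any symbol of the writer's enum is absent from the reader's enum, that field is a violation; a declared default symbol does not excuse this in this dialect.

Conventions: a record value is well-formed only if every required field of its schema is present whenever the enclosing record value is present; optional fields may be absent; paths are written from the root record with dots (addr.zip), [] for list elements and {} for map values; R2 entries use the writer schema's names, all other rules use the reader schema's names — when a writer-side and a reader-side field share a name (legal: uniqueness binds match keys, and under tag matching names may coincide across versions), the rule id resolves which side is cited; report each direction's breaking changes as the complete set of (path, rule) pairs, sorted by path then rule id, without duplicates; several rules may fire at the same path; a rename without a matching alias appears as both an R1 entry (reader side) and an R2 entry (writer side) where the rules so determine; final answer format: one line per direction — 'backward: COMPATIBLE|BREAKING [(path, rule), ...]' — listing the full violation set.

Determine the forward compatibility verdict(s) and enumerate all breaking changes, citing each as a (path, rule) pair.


arrows below run writer -> reader for Profile
forward pass over Profile, reader schema v1, writer schema v2:
  severity: Role -> Role, writer required; from severity
  addr: Address -> Address, writer required; from addr
  archived: bool -> bool, writer optional; from archived
  age has no writer counterpart
  addr.version: int64 -> int64, writer required; from addr.version
  addr.weight: float32 -> float32, writer required; from addr.weight
  addr.balance has no writer counterpart
  addr.quantity: int32 -> int32, writer required; from addr.quantity
  nothing fires on Profile: forward is COMPATIBLE
diffs on Profile not affecting the asked answer:
  removed field age from record Profile -> fires no rule on Profile, leaving the asked answer as it is
  removed field balance from record Address -> fires no rule on Profile, leaving the asked answer as it is
  field weight in record Address: optional changed to required -> affects backward compatibility only, which is not asked

forward: COMPATIBLE []


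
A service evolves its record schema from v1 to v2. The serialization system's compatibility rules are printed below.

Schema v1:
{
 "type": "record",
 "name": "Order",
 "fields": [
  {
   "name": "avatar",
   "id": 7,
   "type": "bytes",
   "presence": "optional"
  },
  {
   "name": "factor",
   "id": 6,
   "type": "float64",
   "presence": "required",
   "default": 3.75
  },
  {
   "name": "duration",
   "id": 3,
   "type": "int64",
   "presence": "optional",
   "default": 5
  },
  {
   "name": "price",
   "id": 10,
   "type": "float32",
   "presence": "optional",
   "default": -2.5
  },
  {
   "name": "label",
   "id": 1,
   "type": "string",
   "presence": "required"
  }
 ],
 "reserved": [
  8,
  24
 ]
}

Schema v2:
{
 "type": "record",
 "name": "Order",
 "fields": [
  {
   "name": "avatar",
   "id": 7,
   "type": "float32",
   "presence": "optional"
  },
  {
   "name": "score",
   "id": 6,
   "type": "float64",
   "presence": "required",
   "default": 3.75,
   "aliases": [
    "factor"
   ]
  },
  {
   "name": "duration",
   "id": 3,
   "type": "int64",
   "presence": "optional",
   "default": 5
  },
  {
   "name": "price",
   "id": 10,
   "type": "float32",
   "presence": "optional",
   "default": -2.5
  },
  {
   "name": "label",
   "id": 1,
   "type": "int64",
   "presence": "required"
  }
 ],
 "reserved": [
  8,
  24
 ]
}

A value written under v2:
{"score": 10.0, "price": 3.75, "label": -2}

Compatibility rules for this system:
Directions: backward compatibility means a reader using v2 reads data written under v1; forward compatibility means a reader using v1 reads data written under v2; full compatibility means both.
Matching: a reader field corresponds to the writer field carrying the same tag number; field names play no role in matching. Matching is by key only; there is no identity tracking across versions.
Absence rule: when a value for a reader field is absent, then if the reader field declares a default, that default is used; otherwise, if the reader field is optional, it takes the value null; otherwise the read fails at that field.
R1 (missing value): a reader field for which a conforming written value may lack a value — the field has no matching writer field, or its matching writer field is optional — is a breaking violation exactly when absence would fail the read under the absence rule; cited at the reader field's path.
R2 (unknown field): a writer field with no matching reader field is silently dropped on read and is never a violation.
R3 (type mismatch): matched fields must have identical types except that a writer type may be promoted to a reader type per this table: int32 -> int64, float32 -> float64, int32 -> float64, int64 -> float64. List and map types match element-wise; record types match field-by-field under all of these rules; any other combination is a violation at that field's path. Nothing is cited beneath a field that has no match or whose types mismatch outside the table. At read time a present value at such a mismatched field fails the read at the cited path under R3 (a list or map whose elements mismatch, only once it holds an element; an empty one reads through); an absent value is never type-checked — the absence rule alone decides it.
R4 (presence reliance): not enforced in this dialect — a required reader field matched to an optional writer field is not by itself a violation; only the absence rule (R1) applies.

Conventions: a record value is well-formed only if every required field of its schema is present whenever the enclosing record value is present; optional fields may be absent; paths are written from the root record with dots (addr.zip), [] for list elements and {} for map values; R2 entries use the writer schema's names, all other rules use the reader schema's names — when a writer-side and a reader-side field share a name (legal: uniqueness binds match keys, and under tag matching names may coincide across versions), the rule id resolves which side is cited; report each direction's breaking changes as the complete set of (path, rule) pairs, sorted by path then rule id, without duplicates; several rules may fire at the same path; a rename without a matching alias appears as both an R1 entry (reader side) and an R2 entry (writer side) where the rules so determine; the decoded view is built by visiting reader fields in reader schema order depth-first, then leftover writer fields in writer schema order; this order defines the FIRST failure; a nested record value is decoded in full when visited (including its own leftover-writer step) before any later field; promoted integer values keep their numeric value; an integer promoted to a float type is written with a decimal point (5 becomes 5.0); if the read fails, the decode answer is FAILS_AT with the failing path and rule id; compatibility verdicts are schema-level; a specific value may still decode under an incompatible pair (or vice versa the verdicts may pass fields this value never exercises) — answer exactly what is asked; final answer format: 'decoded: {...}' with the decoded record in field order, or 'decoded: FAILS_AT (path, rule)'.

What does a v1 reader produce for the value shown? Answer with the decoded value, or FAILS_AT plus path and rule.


arrows below run writer -> reader for Order
decode walk for Order under reader schema v1:
  avatar := null (not supplied -> null)
  factor := 10.0 (from writer score)
  duration := 5 (no value, default fills)
  price := 3.75
  read fails at label under R3
  => FAILS_AT (label, R3)
ruling out the remaining Order differences:
  renamed field factor to score in record Order (alias factor declared on the renamed field) -> no rule fires on it and the decoded Order view is identical with or without it
  field avatar in record Order: type bytes changed to float32 -> schema-level compatibility only; this Order value's decode is unchanged

decoded: FAILS_AT (label, R3)


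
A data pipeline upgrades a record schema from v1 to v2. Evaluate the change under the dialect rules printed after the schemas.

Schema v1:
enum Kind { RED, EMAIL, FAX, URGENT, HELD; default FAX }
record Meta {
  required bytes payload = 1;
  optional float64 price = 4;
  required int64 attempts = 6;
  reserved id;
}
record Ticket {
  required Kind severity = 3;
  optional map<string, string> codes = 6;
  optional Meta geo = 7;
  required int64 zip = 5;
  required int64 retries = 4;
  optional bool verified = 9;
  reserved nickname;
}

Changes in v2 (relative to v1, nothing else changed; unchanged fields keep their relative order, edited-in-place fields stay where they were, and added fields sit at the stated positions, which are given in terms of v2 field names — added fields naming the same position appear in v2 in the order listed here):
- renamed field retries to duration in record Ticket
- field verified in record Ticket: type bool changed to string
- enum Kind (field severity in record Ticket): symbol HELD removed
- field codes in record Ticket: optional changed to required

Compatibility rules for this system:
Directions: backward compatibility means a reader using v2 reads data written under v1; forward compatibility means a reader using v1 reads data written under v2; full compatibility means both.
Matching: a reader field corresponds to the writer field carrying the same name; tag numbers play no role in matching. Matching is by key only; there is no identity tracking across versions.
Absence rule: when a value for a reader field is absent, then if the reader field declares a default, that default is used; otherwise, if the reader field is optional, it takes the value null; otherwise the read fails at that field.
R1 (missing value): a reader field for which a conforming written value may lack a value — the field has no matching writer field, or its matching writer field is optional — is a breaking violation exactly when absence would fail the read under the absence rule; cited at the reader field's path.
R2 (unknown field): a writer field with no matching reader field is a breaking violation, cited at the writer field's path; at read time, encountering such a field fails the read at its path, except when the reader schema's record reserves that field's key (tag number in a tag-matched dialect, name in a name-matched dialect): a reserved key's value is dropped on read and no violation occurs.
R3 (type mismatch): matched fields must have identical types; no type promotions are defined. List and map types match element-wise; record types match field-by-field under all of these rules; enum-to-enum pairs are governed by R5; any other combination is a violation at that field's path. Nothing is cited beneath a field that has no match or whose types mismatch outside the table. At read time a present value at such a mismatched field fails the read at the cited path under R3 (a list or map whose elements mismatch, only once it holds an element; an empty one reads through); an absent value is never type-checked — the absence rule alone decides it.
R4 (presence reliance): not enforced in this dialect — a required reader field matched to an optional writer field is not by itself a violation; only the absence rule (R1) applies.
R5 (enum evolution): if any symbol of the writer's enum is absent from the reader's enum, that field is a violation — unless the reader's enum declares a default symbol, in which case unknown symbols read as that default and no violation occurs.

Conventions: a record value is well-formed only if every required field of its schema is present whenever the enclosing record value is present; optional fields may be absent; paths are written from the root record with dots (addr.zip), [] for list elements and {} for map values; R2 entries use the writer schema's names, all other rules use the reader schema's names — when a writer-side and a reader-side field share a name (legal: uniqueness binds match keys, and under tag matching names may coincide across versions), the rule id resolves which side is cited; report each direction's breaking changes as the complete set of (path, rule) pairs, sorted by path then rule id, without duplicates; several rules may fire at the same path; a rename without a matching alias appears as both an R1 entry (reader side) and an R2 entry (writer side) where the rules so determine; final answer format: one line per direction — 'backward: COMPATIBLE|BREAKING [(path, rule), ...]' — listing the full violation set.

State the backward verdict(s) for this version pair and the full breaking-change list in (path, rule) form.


backward: BREAKING [(codes, R1), (duration, R1), (retries, R2), (verified, R3)]

in Ticket below, arrows point writer -> reader
backward pass over Ticket, reader schema v2, writer schema v1:
  severity: paired with writer severity (Kind -> Kind; writer required)
  codes: paired with writer codes (map<string, string> -> map<string, string>; writer optional)
  geo: paired with writer geo (Meta -> Meta; writer optional)
  zip: paired with writer zip (int64 -> int64; writer required)
  no writer field matches reader duration
  verified: paired with writer verified (bool -> string; writer optional)
  retries (writer side), unknown to reader
  geo.payload: paired with writer geo.payload (bytes -> bytes; writer required)
  geo.price: paired with writer geo.price (float64 -> float64; writer optional)
  geo.attempts: paired with writer geo.attempts (int64 -> int64; writer required)
  R1 fires at codes
  R1 fires at duration
  R2 fires at retries
  R3 fires at verified
  => backward: BREAKING (4)
ruling out the remaining Ticket differences:
  enum Kind (field severity in record Ticket): symbol HELD removed -> triggers nothing under Ticket's printed rules — same verdict


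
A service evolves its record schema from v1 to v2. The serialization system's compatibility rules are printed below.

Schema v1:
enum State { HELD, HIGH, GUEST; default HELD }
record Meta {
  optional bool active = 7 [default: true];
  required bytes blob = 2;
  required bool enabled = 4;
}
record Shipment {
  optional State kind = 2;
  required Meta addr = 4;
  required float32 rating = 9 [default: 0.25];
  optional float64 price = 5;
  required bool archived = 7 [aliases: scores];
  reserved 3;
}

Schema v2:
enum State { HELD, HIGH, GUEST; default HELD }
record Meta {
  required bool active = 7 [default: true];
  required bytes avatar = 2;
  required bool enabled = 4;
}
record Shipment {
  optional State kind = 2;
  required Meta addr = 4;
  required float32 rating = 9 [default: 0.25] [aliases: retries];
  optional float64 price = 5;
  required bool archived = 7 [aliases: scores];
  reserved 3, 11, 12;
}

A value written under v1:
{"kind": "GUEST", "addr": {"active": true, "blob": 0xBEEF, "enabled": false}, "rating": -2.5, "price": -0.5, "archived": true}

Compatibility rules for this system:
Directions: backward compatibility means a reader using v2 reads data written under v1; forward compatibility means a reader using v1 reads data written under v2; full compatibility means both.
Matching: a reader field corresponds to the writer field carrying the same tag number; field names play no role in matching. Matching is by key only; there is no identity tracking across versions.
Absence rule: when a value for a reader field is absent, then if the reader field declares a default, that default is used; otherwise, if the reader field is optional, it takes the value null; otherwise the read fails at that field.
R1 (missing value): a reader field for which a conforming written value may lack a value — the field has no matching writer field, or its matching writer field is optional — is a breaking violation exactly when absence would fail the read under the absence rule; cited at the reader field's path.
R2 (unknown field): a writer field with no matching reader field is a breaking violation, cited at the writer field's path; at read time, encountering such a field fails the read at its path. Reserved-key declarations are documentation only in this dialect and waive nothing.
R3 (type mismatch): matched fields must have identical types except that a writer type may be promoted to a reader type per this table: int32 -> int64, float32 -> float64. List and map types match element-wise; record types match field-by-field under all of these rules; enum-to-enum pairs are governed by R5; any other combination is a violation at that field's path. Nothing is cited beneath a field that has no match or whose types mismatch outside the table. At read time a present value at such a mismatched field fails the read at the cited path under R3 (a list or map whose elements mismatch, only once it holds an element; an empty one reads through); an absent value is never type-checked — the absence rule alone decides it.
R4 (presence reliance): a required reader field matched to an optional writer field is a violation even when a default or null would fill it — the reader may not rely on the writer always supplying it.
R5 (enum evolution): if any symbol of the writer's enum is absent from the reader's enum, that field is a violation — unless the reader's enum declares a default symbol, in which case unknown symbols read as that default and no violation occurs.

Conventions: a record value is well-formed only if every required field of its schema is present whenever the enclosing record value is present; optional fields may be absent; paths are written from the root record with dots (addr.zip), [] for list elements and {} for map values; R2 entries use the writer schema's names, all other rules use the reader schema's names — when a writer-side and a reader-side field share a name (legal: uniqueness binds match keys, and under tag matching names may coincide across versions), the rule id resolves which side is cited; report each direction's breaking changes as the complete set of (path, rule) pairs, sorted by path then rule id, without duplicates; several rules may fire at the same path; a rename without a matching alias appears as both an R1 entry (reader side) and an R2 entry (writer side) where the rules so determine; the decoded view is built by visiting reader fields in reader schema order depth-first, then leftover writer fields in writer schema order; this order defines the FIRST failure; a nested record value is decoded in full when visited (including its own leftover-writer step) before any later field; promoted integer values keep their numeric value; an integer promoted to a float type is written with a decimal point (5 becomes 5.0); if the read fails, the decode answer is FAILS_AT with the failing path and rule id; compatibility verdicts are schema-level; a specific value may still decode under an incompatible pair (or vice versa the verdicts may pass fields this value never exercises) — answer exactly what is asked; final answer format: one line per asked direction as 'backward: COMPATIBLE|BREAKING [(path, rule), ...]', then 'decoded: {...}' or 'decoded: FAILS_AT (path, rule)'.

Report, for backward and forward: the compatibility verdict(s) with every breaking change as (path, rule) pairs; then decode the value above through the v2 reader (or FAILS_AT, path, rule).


in Shipment below, arrows point writer -> reader
checking backward for Shipment: reader v2 against writer v1:
  kind: paired with writer kind (State -> State; writer optional)
  addr: paired with writer addr (Meta -> Meta; writer required)
  rating: paired with writer rating (float32 -> float32; writer required)
  price: paired with writer price (float64 -> float64; writer optional)
  archived: paired with writer archived (bool -> bool; writer required)
  addr.active: paired with writer addr.active (bool -> bool; writer optional)
  addr.avatar: paired with writer addr.blob (bytes -> bytes; writer required)
  addr.enabled: paired with writer addr.enabled (bool -> bool; writer required)
  R4 fires at addr.active
  => 1 violation(s): backward is BREAKING for Shipment
checking forward for Shipment: reader v1 against writer v2:
  kind: paired with writer kind (State -> State; writer optional)
  addr: paired with writer addr (Meta -> Meta; writer required)
  rating: paired with writer rating (float32 -> float32; writer required)
  price: paired with writer price (float64 -> float64; writer optional)
  archived: paired with writer archived (bool -> bool; writer required)
  addr.active: paired with writer addr.active (bool -> bool; writer required)
  addr.blob: paired with writer addr.avatar (bytes -> bytes; writer required)
  addr.enabled: paired with writer addr.enabled (bool -> bool; writer required)
  => forward: COMPATIBLE
migrating the Shipment value to v2:
  kind := "GUEST"
  addr.active := true
  addr.avatar := 0xBEEF (from writer blob)
  addr.enabled := false
  rating := -2.5
  price := -0.5
  archived := true
  => decoded: {"kind": "GUEST", "addr": {"active": true, "avatar": 0xBEEF, "enabled": false}, "rating": -2.5, "price": -0.5, "archived": true}

backward: BREAKING [(addr.active, R4)]; forward: COMPATIBLE []; decoded: {"kind": "GUEST", "addr": {"active": true, "avatar": 0xBEEF, "enabled": false}, "rating": -2.5, "price": -0.5, "archived": true}
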